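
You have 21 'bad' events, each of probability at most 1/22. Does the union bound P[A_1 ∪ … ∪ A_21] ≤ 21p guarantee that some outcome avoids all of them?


Union bound: P[∪_{i=1}^{21} A_i] ≤ Σ_i P[A_i] ≤ 21·p = 21·(1/22) = 21/22.
Numerically: 21/22 ≈ 0.954545.
Is 21/22 < 1? YES.
Since P[∪ A_i] ≤ 21/22 < 1, the complement has P[∩ A_i^c] ≥ 1 − 21/22 = 1/22 > 0, so some outcome avoids every A_i.

21·p = 21/22 ≈ 0.954545; existence CERTIFIED by the union bound.


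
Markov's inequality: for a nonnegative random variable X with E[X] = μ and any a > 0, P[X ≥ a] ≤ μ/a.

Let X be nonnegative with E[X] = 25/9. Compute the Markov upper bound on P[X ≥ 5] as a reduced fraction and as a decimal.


μ = E[X] = 25/9, a = 5.
Markov: P[X ≥ 5] ≤ μ/a = (25/9)/5 = 5/9.
Numerically: ≈ 0.5556.
(Since a = 5 > μ = 2.7778, the bound 5/9 is < 1 and informative.)

P[X ≥ 5] ≤ 5/9 ≈ 0.5556.


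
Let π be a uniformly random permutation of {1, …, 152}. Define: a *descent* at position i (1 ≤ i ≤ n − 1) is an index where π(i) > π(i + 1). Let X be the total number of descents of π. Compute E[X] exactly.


Write X = Σ X_I over i = 1, …, 151, with X_I the indicator of one descent.
There are 151 indicators.
For each fixed i, the pair (π(i), π(i+1)) is a uniformly random ordered pair of distinct values from {1, …, 152}; by symmetry P[π(i) > π(i+1)] = 1/2.
By linearity: E[X] = 151 · (1/2) = (152 − 1) · (1/2) = 151/2 ≈ 75.50000.

E[X] = 151/2 = 75.50000.


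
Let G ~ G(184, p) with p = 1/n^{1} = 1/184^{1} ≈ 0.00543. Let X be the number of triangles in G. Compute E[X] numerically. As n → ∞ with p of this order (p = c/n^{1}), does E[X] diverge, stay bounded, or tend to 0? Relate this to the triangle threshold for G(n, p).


Number of potential triangles: C(184, 3) = 1021384.
Each occurs with probability p³ ≈ (0.00543)³ ≈ 1.60526e-07.
By linearity: E[X] = C(184, 3)·p³ ≈ 1021384 · 1.60526e-07 ≈ 0.164.
Here α = 1, so p = 1/n is exactly at the triangle threshold p ~ 1/n. Asymptotically E[X] → c³/6 = 1³/6 = 1/6 ≈ 0.167, a bounded constant. In this regime the triangle count is asymptotically Poisson(c³/6).

E[X] ≈ 0.164; in regime p = Θ(1/n^{1}) E[X] stays bounded (at the triangle threshold p ~ 1/n).


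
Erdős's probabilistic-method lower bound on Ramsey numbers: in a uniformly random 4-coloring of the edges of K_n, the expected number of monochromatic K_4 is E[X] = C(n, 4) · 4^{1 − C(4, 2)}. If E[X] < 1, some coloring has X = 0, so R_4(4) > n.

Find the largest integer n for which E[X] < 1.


We need C(n, 4) · 4^{1 − 6} < 1, i.e. C(n, 4) < 4^{6 − 1} = 1024.
Check values of n near the boundary:
  n = 8: C(8, 4) = 70; 70 < 1024? YES
  n = 9: C(9, 4) = 126; 126 < 1024? YES
  n = 10: C(10, 4) = 210; 210 < 1024? YES
  n = 11: C(11, 4) = 330; 330 < 1024? YES
  n = 12: C(12, 4) = 495; 495 < 1024? YES
  n = 13: C(13, 4) = 715; 715 < 1024? YES
  n = 14: C(14, 4) = 1001; 1001 < 1024? YES
  n = 15: C(15, 4) = 1365; 1365 < 1024? NO
The largest n with C(n, 4) < 1024 is n = 14 (where E[X] = 1001/1024 ≈ 0.9775391). Hence R_4(4) > 14, i.e. R_4(4) ≥ 15.

Largest n = 14; hence R_4(4) > 14.


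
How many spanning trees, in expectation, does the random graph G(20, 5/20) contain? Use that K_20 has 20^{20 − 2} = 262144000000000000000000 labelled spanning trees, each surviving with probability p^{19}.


K_20 has 20^{20 − 2} = 262144000000000000000000 labelled spanning trees.
For each such spanning tree H, let X_H = 1 if all 19 edges of H are present in G. Then P[X_H = 1] = p^{19} = (1/4)^{19} = 1/274877906944.
By linearity of expectation: E[X] = Σ_H E[X_H] = 262144000000000000000000 · p^{19} = 262144000000000000000000 · 1/274877906944 = 3814697265625/4.
Numerically: E[X] ≈ 9.537e+11.

E[X] = 262144000000000000000000 · (1/4)^{19} = 3814697265625/4 ≈ 9.537e+11.


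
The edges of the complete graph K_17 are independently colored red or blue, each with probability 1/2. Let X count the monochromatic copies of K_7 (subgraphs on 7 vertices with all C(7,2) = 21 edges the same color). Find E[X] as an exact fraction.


Let X = Σ_S X_S over the C(17, 7) = 19448 subsets S of size 7, where X_S = 1 if the K_7 on S is monochromatic.
For a fixed S, the K_7 on S has C(7, 2) = 21 edges. P[all 21 edges red] = (1/2)^21, and likewise for blue, so P[monochromatic] = 2·(1/2)^21 = 2^{1 − 21} = 1/1048576.
By linearity: E[X] = C(17, 7) · 2^{1 − 21} = 19448 · 1/1048576 = 2431/131072.
Numerically: E[X] ≈ 0.018547.

E[X] = C(17,7)·2^(1−C(7,2)) = 2431/131072 ≈ 0.018547.


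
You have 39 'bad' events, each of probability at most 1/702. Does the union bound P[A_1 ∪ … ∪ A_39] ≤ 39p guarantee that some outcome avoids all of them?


Union bound: P[∪_{i=1}^{39} A_i] ≤ Σ_i P[A_i] ≤ 39·p = 39·(1/702) = 1/18.
Numerically: 1/18 ≈ 0.056.
Is 1/18 < 1? YES.
Since P[∪ A_i] ≤ 1/18 < 1, the complement has P[∩ A_i^c] ≥ 1 − 1/18 = 17/18 > 0, so some outcome avoids every A_i.

39·p = 1/18 ≈ 0.056; existence CERTIFIED by the union bound.


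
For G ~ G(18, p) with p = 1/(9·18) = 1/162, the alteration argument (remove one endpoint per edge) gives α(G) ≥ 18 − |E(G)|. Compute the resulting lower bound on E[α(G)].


E[|E(G)|] = C(18, 2)·p = 153 · (1/162) = 17/18.
E[α(G)] ≥ n − E[|E(G)|] = 18 − 17/18 = 307/18.
Numerically: ≈ 17.056.
(This is only a lower bound; the true E[α(G)] may be larger.)

E[α(G)] ≥ 307/18 ≈ 17.056.


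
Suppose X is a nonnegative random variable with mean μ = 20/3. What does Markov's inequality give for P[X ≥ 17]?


μ = E[X] = 20/3, a = 17.
Markov: P[X ≥ 17] ≤ μ/a = (20/3)/17 = 20/51.
Numerically: ≈ 0.3922.
(Since a = 17 > μ = 6.6667, the bound 20/51 is < 1 and informative.)

P[X ≥ 17] ≤ 20/51 ≈ 0.3922.


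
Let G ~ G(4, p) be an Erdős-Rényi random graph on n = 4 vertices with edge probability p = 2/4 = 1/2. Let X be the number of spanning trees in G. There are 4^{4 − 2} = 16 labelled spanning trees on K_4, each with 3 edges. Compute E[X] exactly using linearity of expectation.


K_4 has 4^{4 − 2} = 16 labelled spanning trees.
For each such spanning tree H, let X_H = 1 if all 3 edges of H are present in G. Then P[X_H = 1] = p^{3} = (1/2)^{3} = 1/8.
By linearity of expectation: E[X] = Σ_H E[X_H] = 16 · p^{3} = 16 · 1/8 = 2.
Numerically: E[X] ≈ 2.

E[X] = 16 · (1/2)^{3} = 2 ≈ 2.


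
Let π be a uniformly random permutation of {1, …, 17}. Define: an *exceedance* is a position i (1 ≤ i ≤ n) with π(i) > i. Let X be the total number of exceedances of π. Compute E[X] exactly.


Write X = Σ_{i=1}^{17} X_i, where X_i = 1_{π(i) > i}.
For each fixed i, π(i) is uniform over {1, …, 17} (marginal of a uniform permutation), so P[π(i) > i] = (n − i)/n. Summing: Σ_{i=1}^{17} (n − i)/n = (0 + 1 + … + 16)/17 = 17(17 − 1)/(2·17) = (17 − 1)/2.
Hence E[X] = Σ_{i=1}^{17} (17 − i)/17 = 8 ≈ 8.00000.

E[X] = 8 = 8.00000.


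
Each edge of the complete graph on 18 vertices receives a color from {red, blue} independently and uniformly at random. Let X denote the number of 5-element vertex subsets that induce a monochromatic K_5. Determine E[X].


Let X = Σ_S X_S over the C(18, 5) = 8568 subsets S of size 5, where X_S = 1 if the K_5 on S is monochromatic.
For a fixed S, the K_5 on S has C(5, 2) = 10 edges. P[all 10 edges red] = (1/2)^10, and likewise for blue, so P[monochromatic] = 2·(1/2)^10 = 2^{1 − 10} = 1/512.
Summing: E[X] = C(18, 5) · 2^{1 − 10} = 8568 · 1/512 = 1071/64.
Numerically: E[X] ≈ 16.73438.

E[X] = C(18,5)·2^(1−C(5,2)) = 1071/64 ≈ 16.73438.


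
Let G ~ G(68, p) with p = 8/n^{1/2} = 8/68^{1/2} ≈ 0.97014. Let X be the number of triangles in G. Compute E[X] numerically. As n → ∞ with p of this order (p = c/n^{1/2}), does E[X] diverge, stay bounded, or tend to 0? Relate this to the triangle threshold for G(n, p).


Number of potential triangles: C(68, 3) = 50116.
Each occurs with probability p³ ≈ (0.97014)³ ≈ 9.1307529e-01.
By linearity: E[X] = C(68, 3)·p³ ≈ 50116 · 9.1307529e-01 ≈ 45759.68145.
Since α = 1/2 < 1, p = c/n^{1/2} ≫ 1/n is above the triangle threshold p ~ 1/n. Asymptotically E[X] ~ (c³/6)·n^{3(1−α)} = (8³/6)·n^{1.5} → ∞; triangles are abundant w.h.p.

E[X] ≈ 45759.68145; in regime p = Θ(1/n^{1/2}) E[X] diverges (above the triangle threshold p ~ 1/n).


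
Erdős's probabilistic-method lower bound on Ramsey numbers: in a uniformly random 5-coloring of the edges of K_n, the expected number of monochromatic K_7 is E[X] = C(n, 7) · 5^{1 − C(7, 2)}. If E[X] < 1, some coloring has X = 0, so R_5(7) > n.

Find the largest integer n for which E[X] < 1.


We need C(n, 7) · 5^{1 − 21} < 1, i.e. C(n, 7) < 5^{21 − 1} = 95367431640625.
Check values of n near the boundary:
  n = 337: C(337, 7) = 91989916924632; 91989916924632 < 95367431640625? YES
  n = 338: C(338, 7) = 93935323022736; 93935323022736 < 95367431640625? YES
  n = 339: C(339, 7) = 95915887062372; 95915887062372 < 95367431640625? NO
  n = 340: C(340, 7) = 97932136940560; 97932136940560 < 95367431640625? NO
  n = 341: C(341, 7) = 99984606876440; 99984606876440 < 95367431640625? NO
The largest n with C(n, 7) < 95367431640625 is n = 338 (where E[X] = 93935323022736/95367431640625 ≈ 0.984983). Hence R_5(7) > 338, i.e. R_5(7) ≥ 339.

Largest n = 338; hence R_5(7) > 338.


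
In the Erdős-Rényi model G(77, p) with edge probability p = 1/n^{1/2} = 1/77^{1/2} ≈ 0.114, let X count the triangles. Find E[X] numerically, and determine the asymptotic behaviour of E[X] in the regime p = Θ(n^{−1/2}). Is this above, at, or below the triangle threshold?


Number of potential triangles: C(77, 3) = 73150.
Each occurs with probability p³ ≈ (0.114)³ ≈ 1.480007e-03.
By linearity: E[X] = C(77, 3)·p³ ≈ 73150 · 1.480007e-03 ≈ 108.2625.
Since α = 1/2 < 1, p = c/n^{1/2} ≫ 1/n is above the triangle threshold p ~ 1/n. Asymptotically E[X] ~ (c³/6)·n^{3(1−α)} = (1³/6)·n^{1.5} → ∞; triangles are abundant w.h.p.

E[X] ≈ 108.2625; in regime p = Θ(1/n^{1/2}) E[X] diverges (above the triangle threshold p ~ 1/n).


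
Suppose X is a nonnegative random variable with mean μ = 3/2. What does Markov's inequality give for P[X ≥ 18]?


μ = E[X] = 3/2, a = 18.
Markov: P[X ≥ 18] ≤ μ/a = (3/2)/18 = 1/12.
Numerically: ≈ 0.083.
(Since a = 18 > μ = 1.500, the bound 1/12 is < 1 and informative.)

P[X ≥ 18] ≤ 1/12 ≈ 0.083.


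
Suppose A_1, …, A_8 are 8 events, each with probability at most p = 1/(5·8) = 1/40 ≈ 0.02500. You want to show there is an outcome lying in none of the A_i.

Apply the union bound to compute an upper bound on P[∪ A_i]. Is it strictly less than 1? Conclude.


Union bound: P[∪_{i=1}^{8} A_i] ≤ Σ_i P[A_i] ≤ 8·p = 8·(1/40) = 1/5.
Numerically: 1/5 ≈ 0.20000.
Is 1/5 < 1? YES.
Since P[∪ A_i] ≤ 1/5 < 1, the complement has P[∩ A_i^c] ≥ 1 − 1/5 = 4/5 > 0, so some outcome avoids every A_i.

8·p = 1/5 ≈ 0.20000; existence CERTIFIED by the union bound.


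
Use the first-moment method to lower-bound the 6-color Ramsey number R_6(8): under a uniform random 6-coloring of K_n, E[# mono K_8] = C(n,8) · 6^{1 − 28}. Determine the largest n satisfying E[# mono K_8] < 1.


We need C(n, 8) · 6^{1 − 28} < 1, i.e. C(n, 8) < 6^{28 − 1} = 1023490369077469249536.
Check values of n near the boundary:
  n = 1592: C(1592, 8) = 1005480414540892933435; 1005480414540892933435 < 1023490369077469249536? YES
  n = 1593: C(1593, 8) = 1010555394551193970323; 1010555394551193970323 < 1023490369077469249536? YES
  n = 1594: C(1594, 8) = 1015652773590544255167; 1015652773590544255167 < 1023490369077469249536? YES
  n = 1595: C(1595, 8) = 1020772636343363633895; 1020772636343363633895 < 1023490369077469249536? YES
  n = 1596: C(1596, 8) = 1025915067760710553965; 1025915067760710553965 < 1023490369077469249536? NO
  n = 1597: C(1597, 8) = 1031080153060953275445; 1031080153060953275445 < 1023490369077469249536? NO
  n = 1598: C(1598, 8) = 1036267977730442348529; 1036267977730442348529 < 1023490369077469249536? NO
The largest n with C(n, 8) < 1023490369077469249536 is n = 1595 (where E[X] = 113419181815929292655/113721152119718805504 ≈ 0.9973446). Hence R_6(8) > 1595, i.e. R_6(8) ≥ 1596.

Largest n = 1595; hence R_6(8) > 1595.


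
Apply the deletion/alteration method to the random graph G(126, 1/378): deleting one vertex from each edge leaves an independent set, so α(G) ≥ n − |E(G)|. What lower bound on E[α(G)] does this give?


E[|E(G)|] = C(126, 2)·p = 7875 · (1/378) = 125/6.
E[α(G)] ≥ n − E[|E(G)|] = 126 − 125/6 = 631/6.
Numerically: ≈ 105.1667.
(This is only a lower bound; the true E[α(G)] may be larger.)

E[α(G)] ≥ 631/6 ≈ 105.1667.


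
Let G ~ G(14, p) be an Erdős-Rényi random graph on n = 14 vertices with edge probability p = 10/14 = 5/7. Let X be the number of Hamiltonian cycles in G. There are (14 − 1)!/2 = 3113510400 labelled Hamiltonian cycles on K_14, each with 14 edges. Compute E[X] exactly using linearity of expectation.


K_14 has (14 − 1)!/2 = 3113510400 labelled Hamiltonian cycles.
For each such Hamiltonian cycle H, let X_H = 1 if all 14 edges of H are present in G. Then P[X_H = 1] = p^{14} = (5/7)^{14} = 6103515625/678223072849.
Summing the indicators: E[X] = Σ_H E[X_H] = 3113510400 · p^{14} = 3113510400 · 6103515625/678223072849 = 2714765625000000000/96889010407.
Numerically: E[X] ≈ 2.802e+07.

E[X] = 3113510400 · (5/7)^{14} = 2714765625000000000/96889010407 ≈ 2.802e+07.


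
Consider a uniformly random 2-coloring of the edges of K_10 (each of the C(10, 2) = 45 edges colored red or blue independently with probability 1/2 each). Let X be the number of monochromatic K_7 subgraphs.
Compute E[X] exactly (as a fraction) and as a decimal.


Let X = Σ_S X_S over the C(10, 7) = 120 subsets S of size 7, where X_S = 1 if the K_7 on S is monochromatic.
For a fixed S, the K_7 on S has C(7, 2) = 21 edges. P[all 21 edges red] = (1/2)^21, and likewise for blue, so P[monochromatic] = 2·(1/2)^21 = 2^{1 − 21} = 1/1048576.
By linearity of expectation: E[X] = C(10, 7) · 2^{1 − 21} = 120 · 1/1048576 = 15/131072.
Numerically: E[X] ≈ 0.000114.

E[X] = C(10,7)·2^(1−C(7,2)) = 15/131072 ≈ 0.000114.


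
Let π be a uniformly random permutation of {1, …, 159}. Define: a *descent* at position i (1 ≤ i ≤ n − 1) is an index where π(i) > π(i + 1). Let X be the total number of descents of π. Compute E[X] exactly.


Write X = Σ X_I over i = 1, …, 158, with X_I the indicator of one descent.
There are 158 indicators.
For each fixed i, the pair (π(i), π(i+1)) is a uniformly random ordered pair of distinct values from {1, …, 159}; by symmetry P[π(i) > π(i+1)] = 1/2.
By linearity: E[X] = 158 · (1/2) = (159 − 1) · (1/2) = 79 ≈ 79.000000.

E[X] = 79 = 79.000000.


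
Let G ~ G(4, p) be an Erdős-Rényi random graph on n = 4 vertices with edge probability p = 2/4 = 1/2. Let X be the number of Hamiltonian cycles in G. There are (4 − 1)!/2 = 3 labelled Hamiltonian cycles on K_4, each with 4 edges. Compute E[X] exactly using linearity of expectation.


K_4 has (4 − 1)!/2 = 3 labelled Hamiltonian cycles.
For each such Hamiltonian cycle H, let X_H = 1 if all 4 edges of H are present in G. Then P[X_H = 1] = p^{4} = (1/2)^{4} = 1/16.
By linearity of expectation: E[X] = Σ_H E[X_H] = 3 · p^{4} = 3 · 1/16 = 3/16.
Numerically: E[X] ≈ 0.1875.

E[X] = 3 · (1/2)^{4} = 3/16 ≈ 0.1875.


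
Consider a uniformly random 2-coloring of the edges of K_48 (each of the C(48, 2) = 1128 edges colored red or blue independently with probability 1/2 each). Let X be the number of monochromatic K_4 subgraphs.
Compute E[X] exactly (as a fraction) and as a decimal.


Let X = Σ_S X_S over the C(48, 4) = 194580 subsets S of size 4, where X_S = 1 if the K_4 on S is monochromatic.
For a fixed S, the K_4 on S has C(4, 2) = 6 edges. P[all 6 edges red] = (1/2)^6, and likewise for blue, so P[monochromatic] = 2·(1/2)^6 = 2^{1 − 6} = 1/32.
Summing: E[X] = C(48, 4) · 2^{1 − 6} = 194580 · 1/32 = 48645/8.
Numerically: E[X] ≈ 6080.6250.

E[X] = C(48,4)·2^(1−C(4,2)) = 48645/8 ≈ 6080.6250.


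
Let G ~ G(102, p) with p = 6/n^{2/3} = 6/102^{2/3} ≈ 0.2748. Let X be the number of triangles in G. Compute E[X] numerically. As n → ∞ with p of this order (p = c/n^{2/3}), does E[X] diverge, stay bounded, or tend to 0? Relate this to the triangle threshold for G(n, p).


Number of potential triangles: C(102, 3) = 171700.
Each occurs with probability p³ ≈ (0.2748)³ ≈ 2.076125e-02.
By linearity: E[X] = C(102, 3)·p³ ≈ 171700 · 2.076125e-02 ≈ 3564.7059.
Since α = 2/3 < 1, p = c/n^{2/3} ≫ 1/n is above the triangle threshold p ~ 1/n. Asymptotically E[X] ~ (c³/6)·n^{3(1−α)} = (6³/6)·n^{1} → ∞; triangles are abundant w.h.p.

E[X] ≈ 3564.7059; in regime p = Θ(1/n^{2/3}) E[X] diverges (above the triangle threshold p ~ 1/n).


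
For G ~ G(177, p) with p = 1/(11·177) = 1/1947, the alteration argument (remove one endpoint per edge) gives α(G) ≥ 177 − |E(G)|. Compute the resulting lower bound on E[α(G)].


E[|E(G)|] = C(177, 2)·p = 15576 · (1/1947) = 8.
E[α(G)] ≥ n − E[|E(G)|] = 177 − 8 = 169.
Numerically: ≈ 169.0000.
(This is only a lower bound; the true E[α(G)] may be larger.)

E[α(G)] ≥ 169 ≈ 169.0000.


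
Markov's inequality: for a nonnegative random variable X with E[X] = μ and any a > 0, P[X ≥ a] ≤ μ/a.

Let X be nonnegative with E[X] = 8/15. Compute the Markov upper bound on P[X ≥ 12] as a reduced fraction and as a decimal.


μ = E[X] = 8/15, a = 12.
Markov: P[X ≥ 12] ≤ μ/a = (8/15)/12 = 2/45.
Numerically: ≈ 0.044444.
(Since a = 12 > μ = 0.533333, the bound 2/45 is < 1 and informative.)

P[X ≥ 12] ≤ 2/45 ≈ 0.044444.


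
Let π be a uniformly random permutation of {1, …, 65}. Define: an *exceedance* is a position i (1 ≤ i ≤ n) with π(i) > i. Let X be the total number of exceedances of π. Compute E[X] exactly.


Write X = Σ_{i=1}^{65} X_i, where X_i = 1_{π(i) > i}.
For each fixed i, π(i) is uniform over {1, …, 65} (marginal of a uniform permutation), so P[π(i) > i] = (n − i)/n. Summing: Σ_{i=1}^{65} (n − i)/n = (0 + 1 + … + 64)/65 = 65(65 − 1)/(2·65) = (65 − 1)/2.
Hence E[X] = Σ_{i=1}^{65} (65 − i)/65 = 32 ≈ 32.000000.

E[X] = 32 = 32.000000.


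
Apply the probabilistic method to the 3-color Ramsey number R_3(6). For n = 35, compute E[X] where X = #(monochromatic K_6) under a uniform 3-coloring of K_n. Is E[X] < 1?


E[X] = C(35, 6) · 3^{1 − 15} = 1623160 · 3^{−14} = 1623160/4782969.
As a reduced fraction: E[X] = 1623160/4782969 ≈ 0.33936.
Is E[X] < 1? YES.
Since E[X] < 1, there exists a 3-coloring of K_{35} with no monochromatic K_6; hence R_3(6) > 35.

E[X] = 1623160/4782969 ≈ 0.33936; E[X] < 1, so R_3(6) > 35.


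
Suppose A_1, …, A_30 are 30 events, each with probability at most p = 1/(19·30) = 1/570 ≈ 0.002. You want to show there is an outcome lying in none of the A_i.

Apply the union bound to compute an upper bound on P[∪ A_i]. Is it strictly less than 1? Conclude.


Union bound: P[∪_{i=1}^{30} A_i] ≤ Σ_i P[A_i] ≤ 30·p = 30·(1/570) = 1/19.
Numerically: 1/19 ≈ 0.053.
Is 1/19 < 1? YES.
Since P[∪ A_i] ≤ 1/19 < 1, the complement has P[∩ A_i^c] ≥ 1 − 1/19 = 18/19 > 0, so some outcome avoids every A_i.

30·p = 1/19 ≈ 0.053; existence CERTIFIED by the union bound.


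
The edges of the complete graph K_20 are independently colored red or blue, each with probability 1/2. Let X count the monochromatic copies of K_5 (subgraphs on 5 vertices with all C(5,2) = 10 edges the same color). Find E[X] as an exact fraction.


Let X = Σ_S X_S over the C(20, 5) = 15504 subsets S of size 5, where X_S = 1 if the K_5 on S is monochromatic.
For a fixed S, the K_5 on S has C(5, 2) = 10 edges. P[all 10 edges red] = (1/2)^10, and likewise for blue, so P[monochromatic] = 2·(1/2)^10 = 2^{1 − 10} = 1/512.
By linearity of expectation: E[X] = C(20, 5) · 2^{1 − 10} = 15504 · 1/512 = 969/32.
Numerically: E[X] ≈ 30.28125.

E[X] = C(20,5)·2^(1−C(5,2)) = 969/32 ≈ 30.28125.


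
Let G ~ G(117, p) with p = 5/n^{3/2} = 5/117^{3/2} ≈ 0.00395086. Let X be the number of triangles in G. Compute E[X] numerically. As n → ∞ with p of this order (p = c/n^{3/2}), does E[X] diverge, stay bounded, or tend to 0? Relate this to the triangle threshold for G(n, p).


Number of potential triangles: C(117, 3) = 260130.
Each occurs with probability p³ ≈ (0.00395086)³ ≈ 6.16699555e-08.
By linearity: E[X] = C(117, 3)·p³ ≈ 260130 · 6.16699555e-08 ≈ 0.016042.
Since α = 3/2 > 1, p = c/n^{3/2} = o(1/n) is below the triangle threshold p ~ 1/n. Asymptotically E[X] ~ (c³/6)·n^{3(1−α)} = (5³/6)·n^{-1.5} → 0, so by Markov's inequality G has no triangles w.h.p.

E[X] ≈ 0.016042; in regime p = Θ(1/n^{3/2}) E[X] tends to 0 (below the triangle threshold p ~ 1/n).


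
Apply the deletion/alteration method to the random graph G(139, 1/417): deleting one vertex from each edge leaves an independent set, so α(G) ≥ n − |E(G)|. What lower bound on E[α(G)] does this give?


E[|E(G)|] = C(139, 2)·p = 9591 · (1/417) = 23.
E[α(G)] ≥ n − E[|E(G)|] = 139 − 23 = 116.
Numerically: ≈ 116.000000.
(This is only a lower bound; the true E[α(G)] may be larger.)

E[α(G)] ≥ 116 ≈ 116.000000.


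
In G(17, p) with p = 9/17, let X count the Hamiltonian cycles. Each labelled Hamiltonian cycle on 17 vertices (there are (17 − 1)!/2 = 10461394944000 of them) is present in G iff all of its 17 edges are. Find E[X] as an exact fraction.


K_17 has (17 − 1)!/2 = 10461394944000 labelled Hamiltonian cycles.
For each such Hamiltonian cycle H, let X_H = 1 if all 17 edges of H are present in G. Then P[X_H = 1] = p^{17} = (9/17)^{17} = 16677181699666569/827240261886336764177.
Summing the indicators: E[X] = Σ_H E[X_H] = 10461394944000 · p^{17} = 10461394944000 · 16677181699666569/827240261886336764177 = 174466584313061171422427136000/827240261886336764177.
Numerically: E[X] ≈ 2.109e+08.

E[X] = 10461394944000 · (9/17)^{17} = 174466584313061171422427136000/827240261886336764177 ≈ 2.109e+08.


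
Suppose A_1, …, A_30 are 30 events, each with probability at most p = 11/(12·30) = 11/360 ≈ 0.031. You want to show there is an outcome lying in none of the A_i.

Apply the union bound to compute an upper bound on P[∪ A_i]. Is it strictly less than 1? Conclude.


Union bound: P[∪_{i=1}^{30} A_i] ≤ Σ_i P[A_i] ≤ 30·p = 30·(11/360) = 11/12.
Numerically: 11/12 ≈ 0.917.
Is 11/12 < 1? YES.
Since P[∪ A_i] ≤ 11/12 < 1, the complement has P[∩ A_i^c] ≥ 1 − 11/12 = 1/12 > 0, so some outcome avoids every A_i.

30·p = 11/12 ≈ 0.917; existence CERTIFIED by the union bound.


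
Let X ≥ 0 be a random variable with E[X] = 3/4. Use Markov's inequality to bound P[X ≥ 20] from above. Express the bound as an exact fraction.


μ = E[X] = 3/4, a = 20.
Markov: P[X ≥ 20] ≤ μ/a = (3/4)/20 = 3/80.
Numerically: ≈ 0.03750.
(Since a = 20 > μ = 0.75000, the bound 3/80 is < 1 and informative.)

P[X ≥ 20] ≤ 3/80 ≈ 0.03750.


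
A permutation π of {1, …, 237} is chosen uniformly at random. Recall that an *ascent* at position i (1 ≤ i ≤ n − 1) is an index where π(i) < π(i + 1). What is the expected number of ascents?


Write X = Σ X_I over i = 1, …, 236, with X_I the indicator of one ascent.
There are 236 indicators.
For each fixed i, the pair (π(i), π(i+1)) is a uniformly random ordered pair of distinct values from {1, …, 237}; by symmetry P[π(i) < π(i+1)] = 1/2.
By linearity: E[X] = 236 · (1/2) = (237 − 1) · (1/2) = 118 ≈ 118.0000.

E[X] = 118 = 118.0000.


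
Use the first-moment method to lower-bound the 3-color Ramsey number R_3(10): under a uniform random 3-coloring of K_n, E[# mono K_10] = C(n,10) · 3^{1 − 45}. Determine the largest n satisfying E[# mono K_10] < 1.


We need C(n, 10) · 3^{1 − 45} < 1, i.e. C(n, 10) < 3^{45 − 1} = 984770902183611232881.
Check values of n near the boundary:
  n = 567: C(567, 10) = 873787071273467749398; 873787071273467749398 < 984770902183611232881? YES
  n = 568: C(568, 10) = 889446337783744949208; 889446337783744949208 < 984770902183611232881? YES
  n = 569: C(569, 10) = 905357721286137524328; 905357721286137524328 < 984770902183611232881? YES
  n = 570: C(570, 10) = 921524823451961408691; 921524823451961408691 < 984770902183611232881? YES
  n = 571: C(571, 10) = 937951290893172842001; 937951290893172842001 < 984770902183611232881? YES
  n = 572: C(572, 10) = 954640815642161682606; 954640815642161682606 < 984770902183611232881? YES
  n = 573: C(573, 10) = 971597135635805762226; 971597135635805762226 < 984770902183611232881? YES
  n = 574: C(574, 10) = 988824035203816502691; 988824035203816502691 < 984770902183611232881? NO
  n = 575: C(575, 10) = 1006325345561406175305; 1006325345561406175305 < 984770902183611232881? NO
  n = 576: C(576, 10) = 1024104945306307344480; 1024104945306307344480 < 984770902183611232881? NO
The largest n with C(n, 10) < 984770902183611232881 is n = 573 (where E[X] = 35985079097622435638/36472996377170786403 ≈ 0.986623). Hence R_3(10) > 573, i.e. R_3(10) ≥ 574.

Largest n = 573; hence R_3(10) > 573.


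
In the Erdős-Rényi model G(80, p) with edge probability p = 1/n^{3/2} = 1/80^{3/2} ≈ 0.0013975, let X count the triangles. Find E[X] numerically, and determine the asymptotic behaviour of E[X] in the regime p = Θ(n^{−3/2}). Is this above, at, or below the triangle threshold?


Number of potential triangles: C(80, 3) = 82160.
Each occurs with probability p³ ≈ (0.0013975)³ ≈ 2.7295752e-09.
By linearity: E[X] = C(80, 3)·p³ ≈ 82160 · 2.7295752e-09 ≈ 0.00022.
Since α = 3/2 > 1, p = c/n^{3/2} = o(1/n) is below the triangle threshold p ~ 1/n. Asymptotically E[X] ~ (c³/6)·n^{3(1−α)} = (1³/6)·n^{-1.5} → 0, so by Markov's inequality G has no triangles w.h.p.

E[X] ≈ 0.00022; in regime p = Θ(1/n^{3/2}) E[X] tends to 0 (below the triangle threshold p ~ 1/n).


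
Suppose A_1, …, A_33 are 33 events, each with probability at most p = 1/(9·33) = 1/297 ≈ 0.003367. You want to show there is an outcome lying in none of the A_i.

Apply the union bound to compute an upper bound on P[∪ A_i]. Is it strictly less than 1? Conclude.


Union bound: P[∪_{i=1}^{33} A_i] ≤ Σ_i P[A_i] ≤ 33·p = 33·(1/297) = 1/9.
Numerically: 1/9 ≈ 0.111111.
Is 1/9 < 1? YES.
Since P[∪ A_i] ≤ 1/9 < 1, the complement has P[∩ A_i^c] ≥ 1 − 1/9 = 8/9 > 0, so some outcome avoids every A_i.

33·p = 1/9 ≈ 0.111111; existence CERTIFIED by the union bound.


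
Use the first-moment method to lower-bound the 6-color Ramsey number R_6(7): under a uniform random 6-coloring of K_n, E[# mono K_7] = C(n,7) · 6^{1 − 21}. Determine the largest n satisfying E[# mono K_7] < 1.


We need C(n, 7) · 6^{1 − 21} < 1, i.e. C(n, 7) < 6^{21 − 1} = 3656158440062976.
Check values of n near the boundary:
  n = 567: C(567, 7) = 3601671315933933; 3601671315933933 < 3656158440062976? YES
  n = 568: C(568, 7) = 3646611956239704; 3646611956239704 < 3656158440062976? YES
  n = 569: C(569, 7) = 3692032389858348; 3692032389858348 < 3656158440062976? NO
  n = 570: C(570, 7) = 3737936877831720; 3737936877831720 < 3656158440062976? NO
  n = 571: C(571, 7) = 3784329711421830; 3784329711421830 < 3656158440062976? NO
The largest n with C(n, 7) < 3656158440062976 is n = 568 (where E[X] = 16882462760369/16926659444736 ≈ 0.997). Hence R_6(7) > 568, i.e. R_6(7) ≥ 569.

Largest n = 568; hence R_6(7) > 568.


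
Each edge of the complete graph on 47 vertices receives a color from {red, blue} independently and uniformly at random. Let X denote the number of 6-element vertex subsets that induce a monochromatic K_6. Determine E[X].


Let X = Σ_S X_S over the C(47, 6) = 10737573 subsets S of size 6, where X_S = 1 if the K_6 on S is monochromatic.
For a fixed S, the K_6 on S has C(6, 2) = 15 edges. P[all 15 edges red] = (1/2)^15, and likewise for blue, so P[monochromatic] = 2·(1/2)^15 = 2^{1 − 15} = 1/16384.
By linearity: E[X] = C(47, 6) · 2^{1 − 15} = 10737573 · 1/16384 = 10737573/16384.
Numerically: E[X] ≈ 655.369.

E[X] = C(47,6)·2^(1−C(6,2)) = 10737573/16384 ≈ 655.369.


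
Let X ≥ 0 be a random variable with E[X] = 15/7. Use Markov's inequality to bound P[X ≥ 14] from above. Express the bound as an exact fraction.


μ = E[X] = 15/7, a = 14.
Markov: P[X ≥ 14] ≤ μ/a = (15/7)/14 = 15/98.
Numerically: ≈ 0.153061.
(Since a = 14 > μ = 2.142857, the bound 15/98 is < 1 and informative.)

P[X ≥ 14] ≤ 15/98 ≈ 0.153061.


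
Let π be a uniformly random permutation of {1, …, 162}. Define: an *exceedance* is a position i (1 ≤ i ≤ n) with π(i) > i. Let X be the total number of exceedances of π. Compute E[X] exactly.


Write X = Σ_{i=1}^{162} X_i, where X_i = 1_{π(i) > i}.
For each fixed i, π(i) is uniform over {1, …, 162} (marginal of a uniform permutation), so P[π(i) > i] = (n − i)/n. Summing: Σ_{i=1}^{162} (n − i)/n = (0 + 1 + … + 161)/162 = 162(162 − 1)/(2·162) = (162 − 1)/2.
Hence E[X] = Σ_{i=1}^{162} (162 − i)/162 = 161/2 ≈ 80.500.

E[X] = 161/2 = 80.500.


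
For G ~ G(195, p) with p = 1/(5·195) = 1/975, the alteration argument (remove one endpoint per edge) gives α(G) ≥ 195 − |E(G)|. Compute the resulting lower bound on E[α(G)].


E[|E(G)|] = C(195, 2)·p = 18915 · (1/975) = 97/5.
E[α(G)] ≥ n − E[|E(G)|] = 195 − 97/5 = 878/5.
Numerically: ≈ 175.6000.
(This is only a lower bound; the true E[α(G)] may be larger.)

E[α(G)] ≥ 878/5 ≈ 175.6000.


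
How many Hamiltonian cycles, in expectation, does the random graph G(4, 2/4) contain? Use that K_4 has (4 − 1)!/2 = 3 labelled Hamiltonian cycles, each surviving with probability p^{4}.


K_4 has (4 − 1)!/2 = 3 labelled Hamiltonian cycles.
For each such Hamiltonian cycle H, let X_H = 1 if all 4 edges of H are present in G. Then P[X_H = 1] = p^{4} = (1/2)^{4} = 1/16.
By linearity of expectation: E[X] = Σ_H E[X_H] = 3 · p^{4} = 3 · 1/16 = 3/16.
Numerically: E[X] ≈ 0.1875.

E[X] = 3 · (1/2)^{4} = 3/16 ≈ 0.1875.


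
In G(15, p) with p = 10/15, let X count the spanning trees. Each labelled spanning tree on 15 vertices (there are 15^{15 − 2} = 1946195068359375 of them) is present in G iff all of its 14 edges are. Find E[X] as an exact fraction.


K_15 has 15^{15 − 2} = 1946195068359375 labelled spanning trees.
For each such spanning tree H, let X_H = 1 if all 14 edges of H are present in G. Then P[X_H = 1] = p^{14} = (2/3)^{14} = 16384/4782969.
By linearity: E[X] = Σ_H E[X_H] = 1946195068359375 · p^{14} = 1946195068359375 · 16384/4782969 = 20000000000000/3.
Numerically: E[X] ≈ 6.67e+12.

E[X] = 1946195068359375 · (2/3)^{14} = 20000000000000/3 ≈ 6.67e+12.


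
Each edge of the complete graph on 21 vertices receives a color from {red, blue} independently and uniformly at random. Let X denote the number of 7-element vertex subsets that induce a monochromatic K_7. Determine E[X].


Let X = Σ_S X_S over the C(21, 7) = 116280 subsets S of size 7, where X_S = 1 if the K_7 on S is monochromatic.
For a fixed S, the K_7 on S has C(7, 2) = 21 edges. P[all 21 edges red] = (1/2)^21, and likewise for blue, so P[monochromatic] = 2·(1/2)^21 = 2^{1 − 21} = 1/1048576.
By linearity: E[X] = C(21, 7) · 2^{1 − 21} = 116280 · 1/1048576 = 14535/131072.
Numerically: E[X] ≈ 0.111.

E[X] = C(21,7)·2^(1−C(7,2)) = 14535/131072 ≈ 0.111.


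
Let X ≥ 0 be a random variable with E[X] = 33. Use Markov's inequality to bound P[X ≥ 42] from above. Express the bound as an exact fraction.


μ = E[X] = 33, a = 42.
Markov: P[X ≥ 42] ≤ μ/a = (33)/42 = 11/14.
Numerically: ≈ 0.7857.
(Since a = 42 > μ = 33.0000, the bound 11/14 is < 1 and informative.)

P[X ≥ 42] ≤ 11/14 ≈ 0.7857.


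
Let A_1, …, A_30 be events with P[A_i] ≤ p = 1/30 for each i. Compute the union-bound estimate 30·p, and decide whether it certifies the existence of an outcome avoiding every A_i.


Union bound: P[∪_{i=1}^{30} A_i] ≤ Σ_i P[A_i] ≤ 30·p = 30·(1/30) = 1.
Numerically: 1 ≈ 1.000000.
Is 1 < 1? NO.
Since the bound 1 is ≥ 1, the union bound is uninformative here; it does NOT by itself certify existence.

30·p = 1 ≈ 1.000000; existence NOT certified by the union bound.


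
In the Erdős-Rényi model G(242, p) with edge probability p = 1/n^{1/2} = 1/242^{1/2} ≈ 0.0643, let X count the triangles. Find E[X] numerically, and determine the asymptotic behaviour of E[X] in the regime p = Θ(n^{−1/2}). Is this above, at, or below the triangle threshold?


Number of potential triangles: C(242, 3) = 2332880.
Each occurs with probability p³ ≈ (0.0643)³ ≈ 2.65630e-04.
By linearity: E[X] = C(242, 3)·p³ ≈ 2332880 · 2.65630e-04 ≈ 619.683.
Since α = 1/2 < 1, p = c/n^{1/2} ≫ 1/n is above the triangle threshold p ~ 1/n. Asymptotically E[X] ~ (c³/6)·n^{3(1−α)} = (1³/6)·n^{1.5} → ∞; triangles are abundant w.h.p.

E[X] ≈ 619.683; in regime p = Θ(1/n^{1/2}) E[X] diverges (above the triangle threshold p ~ 1/n).


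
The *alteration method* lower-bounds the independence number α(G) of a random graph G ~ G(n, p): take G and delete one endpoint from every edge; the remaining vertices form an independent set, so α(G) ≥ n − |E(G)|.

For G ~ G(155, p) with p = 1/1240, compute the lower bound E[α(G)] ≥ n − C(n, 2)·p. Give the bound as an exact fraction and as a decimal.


E[|E(G)|] = C(155, 2)·p = 11935 · (1/1240) = 77/8.
E[α(G)] ≥ n − E[|E(G)|] = 155 − 77/8 = 1163/8.
Numerically: ≈ 145.37500.
(This is only a lower bound; the true E[α(G)] may be larger.)

E[α(G)] ≥ 1163/8 ≈ 145.37500.


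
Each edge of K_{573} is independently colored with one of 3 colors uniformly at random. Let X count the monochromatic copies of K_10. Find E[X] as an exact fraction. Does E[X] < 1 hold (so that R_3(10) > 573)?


E[X] = C(573, 10) · 3^{1 − 45} = 971597135635805762226 · 3^{−44} = 971597135635805762226/984770902183611232881.
As a reduced fraction: E[X] = 35985079097622435638/36472996377170786403 ≈ 0.98662.
Is E[X] < 1? YES.
Since E[X] < 1, there exists a 3-coloring of K_{573} with no monochromatic K_10; hence R_3(10) > 573.

E[X] = 35985079097622435638/36472996377170786403 ≈ 0.98662; E[X] < 1, so R_3(10) > 573.


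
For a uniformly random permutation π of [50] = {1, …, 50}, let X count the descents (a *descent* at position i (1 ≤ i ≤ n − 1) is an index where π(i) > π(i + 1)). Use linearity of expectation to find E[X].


Write X = Σ X_I over i = 1, …, 49, with X_I the indicator of one descent.
There are 49 indicators.
For each fixed i, the pair (π(i), π(i+1)) is a uniformly random ordered pair of distinct values from {1, …, 50}; by symmetry P[π(i) > π(i+1)] = 1/2.
By linearity: E[X] = 49 · (1/2) = (50 − 1) · (1/2) = 49/2 ≈ 24.500.

E[X] = 49/2 = 24.500.


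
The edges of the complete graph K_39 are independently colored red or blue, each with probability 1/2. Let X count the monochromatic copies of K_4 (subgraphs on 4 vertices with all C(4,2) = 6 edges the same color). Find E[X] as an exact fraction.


Let X = Σ_S X_S over the C(39, 4) = 82251 subsets S of size 4, where X_S = 1 if the K_4 on S is monochromatic.
For a fixed S, the K_4 on S has C(4, 2) = 6 edges. P[all 6 edges red] = (1/2)^6, and likewise for blue, so P[monochromatic] = 2·(1/2)^6 = 2^{1 − 6} = 1/32.
By linearity: E[X] = C(39, 4) · 2^{1 − 6} = 82251 · 1/32 = 82251/32.
Numerically: E[X] ≈ 2570.344.

E[X] = C(39,4)·2^(1−C(4,2)) = 82251/32 ≈ 2570.344.


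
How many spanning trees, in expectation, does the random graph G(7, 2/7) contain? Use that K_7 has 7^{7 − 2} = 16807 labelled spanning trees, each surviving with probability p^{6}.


K_7 has 7^{7 − 2} = 16807 labelled spanning trees.
For each such spanning tree H, let X_H = 1 if all 6 edges of H are present in G. Then P[X_H = 1] = p^{6} = (2/7)^{6} = 64/117649.
By linearity of expectation: E[X] = Σ_H E[X_H] = 16807 · p^{6} = 16807 · 64/117649 = 64/7.
Numerically: E[X] ≈ 9.14.

E[X] = 16807 · (2/7)^{6} = 64/7 ≈ 9.14.


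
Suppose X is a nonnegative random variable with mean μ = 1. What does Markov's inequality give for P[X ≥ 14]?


μ = E[X] = 1, a = 14.
Markov: P[X ≥ 14] ≤ μ/a = (1)/14 = 1/14.
Numerically: ≈ 0.071429.
(Since a = 14 > μ = 1.000000, the bound 1/14 is < 1 and informative.)

P[X ≥ 14] ≤ 1/14 ≈ 0.071429.


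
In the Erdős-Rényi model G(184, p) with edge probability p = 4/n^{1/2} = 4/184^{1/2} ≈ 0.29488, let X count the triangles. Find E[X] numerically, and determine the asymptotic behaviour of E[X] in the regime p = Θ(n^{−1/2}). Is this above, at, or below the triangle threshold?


Number of potential triangles: C(184, 3) = 1021384.
Each occurs with probability p³ ≈ (0.29488)³ ≈ 2.5642079e-02.
By linearity: E[X] = C(184, 3)·p³ ≈ 1021384 · 2.5642079e-02 ≈ 26190.40956.
Since α = 1/2 < 1, p = c/n^{1/2} ≫ 1/n is above the triangle threshold p ~ 1/n. Asymptotically E[X] ~ (c³/6)·n^{3(1−α)} = (4³/6)·n^{1.5} → ∞; triangles are abundant w.h.p.

E[X] ≈ 26190.40956; in regime p = Θ(1/n^{1/2}) E[X] diverges (above the triangle threshold p ~ 1/n).


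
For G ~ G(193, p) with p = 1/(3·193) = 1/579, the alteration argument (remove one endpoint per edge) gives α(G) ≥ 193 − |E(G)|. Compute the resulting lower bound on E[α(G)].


E[|E(G)|] = C(193, 2)·p = 18528 · (1/579) = 32.
E[α(G)] ≥ n − E[|E(G)|] = 193 − 32 = 161.
Numerically: ≈ 161.0000.
(This is only a lower bound; the true E[α(G)] may be larger.)

E[α(G)] ≥ 161 ≈ 161.0000.


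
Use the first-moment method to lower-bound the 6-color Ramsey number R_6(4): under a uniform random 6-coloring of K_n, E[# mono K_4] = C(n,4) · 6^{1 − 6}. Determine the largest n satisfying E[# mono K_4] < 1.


We need C(n, 4) · 6^{1 − 6} < 1, i.e. C(n, 4) < 6^{6 − 1} = 7776.
Check values of n near the boundary:
  n = 16: C(16, 4) = 1820; 1820 < 7776? YES
  n = 17: C(17, 4) = 2380; 2380 < 7776? YES
  n = 18: C(18, 4) = 3060; 3060 < 7776? YES
  n = 19: C(19, 4) = 3876; 3876 < 7776? YES
  n = 20: C(20, 4) = 4845; 4845 < 7776? YES
  n = 21: C(21, 4) = 5985; 5985 < 7776? YES
  n = 22: C(22, 4) = 7315; 7315 < 7776? YES
  n = 23: C(23, 4) = 8855; 8855 < 7776? NO
  n = 24: C(24, 4) = 10626; 10626 < 7776? NO
  n = 25: C(25, 4) = 12650; 12650 < 7776? NO
The largest n with C(n, 4) < 7776 is n = 22 (where E[X] = 7315/7776 ≈ 0.940715). Hence R_6(4) > 22, i.e. R_6(4) ≥ 23.

Largest n = 22; hence R_6(4) > 22.


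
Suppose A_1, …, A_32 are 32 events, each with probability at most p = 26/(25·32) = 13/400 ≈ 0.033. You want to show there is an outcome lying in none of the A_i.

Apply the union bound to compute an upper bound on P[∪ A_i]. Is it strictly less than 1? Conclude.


Union bound: P[∪_{i=1}^{32} A_i] ≤ Σ_i P[A_i] ≤ 32·p = 32·(13/400) = 26/25.
Numerically: 26/25 ≈ 1.040.
Is 26/25 < 1? NO.
Since the bound 26/25 is ≥ 1, the union bound is uninformative here; it does NOT by itself certify existence.

32·p = 26/25 ≈ 1.040; existence NOT certified by the union bound.


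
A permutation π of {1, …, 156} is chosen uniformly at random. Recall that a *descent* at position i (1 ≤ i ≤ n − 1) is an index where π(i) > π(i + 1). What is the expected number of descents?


Write X = Σ X_I over i = 1, …, 155, with X_I the indicator of one descent.
There are 155 indicators.
For each fixed i, the pair (π(i), π(i+1)) is a uniformly random ordered pair of distinct values from {1, …, 156}; by symmetry P[π(i) > π(i+1)] = 1/2.
By linearity: E[X] = 155 · (1/2) = (156 − 1) · (1/2) = 155/2 ≈ 77.5000.

E[X] = 155/2 = 77.5000.


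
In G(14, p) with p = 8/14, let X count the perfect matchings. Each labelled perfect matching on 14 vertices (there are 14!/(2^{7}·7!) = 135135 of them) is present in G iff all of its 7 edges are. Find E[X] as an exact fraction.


K_14 has 14!/(2^{7}·7!) = 135135 labelled perfect matchings.
For each such perfect matching H, let X_H = 1 if all 7 edges of H are present in G. Then P[X_H = 1] = p^{7} = (4/7)^{7} = 16384/823543.
Summing the indicators: E[X] = Σ_H E[X_H] = 135135 · p^{7} = 135135 · 16384/823543 = 316293120/117649.
Numerically: E[X] ≈ 2688.45.

E[X] = 135135 · (4/7)^{7} = 316293120/117649 ≈ 2688.45.
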